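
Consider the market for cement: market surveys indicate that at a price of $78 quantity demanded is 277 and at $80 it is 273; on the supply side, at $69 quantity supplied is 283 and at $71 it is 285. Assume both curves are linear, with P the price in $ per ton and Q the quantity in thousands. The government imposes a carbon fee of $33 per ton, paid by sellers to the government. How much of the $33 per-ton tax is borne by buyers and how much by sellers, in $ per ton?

Demand slope: (273 − 277)/(80 − 78) = -2, so Qd = 433 − 2P.
Supply slope: (285 − 283)/(71 − 69) = 1, so Qs = P + 214.
Before the tax: set 433 − 2P = P + 214 → P* = $73, Q* = 287.
With the tax collected from sellers, supply shifts: Qs = (P − 33) + 214.
New equilibrium: buyers pay $84, sellers receive $51, Q = 265. (Wedge: Pb − Ps = 33.)
Burden on buyers: $11; on sellers: $22. (They sum to $33.)
The less price-elastic side of the market bears the larger share of a per-unit tax.

Buyers bear $11 per ton; sellers bear $22 per ton.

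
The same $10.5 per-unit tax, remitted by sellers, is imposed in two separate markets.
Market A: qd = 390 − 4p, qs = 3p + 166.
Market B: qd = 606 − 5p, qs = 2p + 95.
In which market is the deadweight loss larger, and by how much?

Market A: pre-tax p* = $32, q* = 262; post-tax q = 244; deadweight loss = $94.5.
Market B: pre-tax p* = $73, q* = 241; post-tax q = 226; deadweight loss = $78.75.
Difference: $94.5 vs $78.75 → market A is larger by $15.75.

Market A, by $15.75.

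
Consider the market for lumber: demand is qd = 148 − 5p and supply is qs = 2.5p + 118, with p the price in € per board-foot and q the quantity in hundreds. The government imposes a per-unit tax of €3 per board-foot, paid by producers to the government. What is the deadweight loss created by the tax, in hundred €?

Deadweight loss = €7.5 hundred.

Before the tax: set 148 − 5p = 2.5p + 118 → p* = €4, q* = 128.
With the tax collected from producers, supply shifts: qs = 2.5(p − 3) + 118.
Solving gives q = 123 with consumers paying €5 and producers receiving €2 (the €3 wedge).
Quantity falls by |ΔQ| = |128 − 123| = 5.
DWL = ½ · t · |ΔQ| = ½ · 3 · 5 = €7.5.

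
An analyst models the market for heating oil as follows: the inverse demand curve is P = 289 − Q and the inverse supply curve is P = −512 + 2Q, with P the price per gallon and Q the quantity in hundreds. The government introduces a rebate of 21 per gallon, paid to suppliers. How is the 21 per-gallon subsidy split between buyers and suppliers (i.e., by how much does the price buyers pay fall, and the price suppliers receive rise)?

Buyers gain 7 per gallon; suppliers gain 14 per gallon.

Inverting to Q(P) form: Qd = 289 − P; Qs = 0.5P + 256.
Before the subsidy: set 289 − P = 0.5P + 256 → P* = 22, Q* = 267.
With a per-unit subsidy paid to suppliers, each receives P + 21 per unit sold, so supply becomes Qs = 0.5(P + 21) + 256.
New equilibrium: buyers pay 15, suppliers receive 36, Q = 274. (Wedge: Pb − Ps = −21.)
Gain to buyers: 7; to suppliers: 14. (They sum to 21.)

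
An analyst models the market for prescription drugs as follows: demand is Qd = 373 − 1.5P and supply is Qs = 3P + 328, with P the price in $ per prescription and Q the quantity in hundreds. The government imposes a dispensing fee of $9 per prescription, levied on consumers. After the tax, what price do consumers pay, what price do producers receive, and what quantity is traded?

Before the tax: set 373 − 1.5P = 3P + 328 → P* = $10, Q* = 358.
With the tax collected from consumers, demand (in seller-price terms) shifts: Qd = 373 − 1.5(P + 9).
New equilibrium: consumers pay $16, producers receive $7, Q = 349. (Wedge: Pb − Ps = 9.)

Consumers pay $16; producers receive $7; quantity = 349.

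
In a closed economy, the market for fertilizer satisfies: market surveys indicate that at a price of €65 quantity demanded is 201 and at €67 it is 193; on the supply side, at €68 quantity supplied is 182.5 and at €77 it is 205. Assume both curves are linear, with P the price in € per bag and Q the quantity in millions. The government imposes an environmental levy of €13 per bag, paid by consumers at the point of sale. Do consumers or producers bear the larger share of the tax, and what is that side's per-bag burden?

Demand slope: (193 − 201)/(67 − 65) = -4, so Qd = 461 − 4P.
Supply slope: (205 − 182.5)/(77 − 68) = 2.5, so Qs = 2.5P + 12.5.
Before the tax: set 461 − 4P = 2.5P + 12.5 → P* = €69, Q* = 185.
With the tax collected from consumers, demand (in seller-price terms) shifts: Qd = 461 − 4(P + 13).
Solving gives Q = 165 with consumers paying €74 and producers receiving €61 (the €13 wedge).
Per-bag burden: consumers €5, producers €8.
Producers take the larger share because supply is less price-elastic here (demand slope 4 vs supply slope 2.5).
The less price-elastic side of the market bears the larger share of a per-unit tax.

Producers bear the larger share: €8 per bag.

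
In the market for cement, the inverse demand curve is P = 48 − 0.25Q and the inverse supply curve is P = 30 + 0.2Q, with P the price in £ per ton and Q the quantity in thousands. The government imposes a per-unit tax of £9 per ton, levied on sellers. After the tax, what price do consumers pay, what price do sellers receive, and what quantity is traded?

Consumers pay £43; sellers receive £34; quantity = 20.

Inverting to Q(P) form: Qd = 192 − 4P; Qs = 5P − 150.
Without the tax, 192 − 4P = 5P − 150 gives 9P = 342, so P* = £38 and Q* = 40.
With the tax collected from sellers, supply shifts: Qs = 5(P − 9) − 150.
New equilibrium: consumers pay £43, sellers receive £34, Q = 20. (Wedge: Pb − Ps = 9.)
The less price-elastic side of the market bears the larger share of a per-unit tax.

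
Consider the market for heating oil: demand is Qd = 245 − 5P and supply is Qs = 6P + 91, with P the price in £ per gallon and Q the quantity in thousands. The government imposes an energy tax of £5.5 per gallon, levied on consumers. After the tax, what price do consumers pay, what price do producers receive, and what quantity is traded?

Before the tax: set 245 − 5P = 6P + 91 → P* = £14, Q* = 175.
With the tax collected from consumers, demand (in seller-price terms) shifts: Qd = 245 − 5(P + 5.5).
Solving gives Q = 160 with consumers paying £17 and producers receiving £11.5 (the £5.5 wedge).
The less price-elastic side of the market bears the larger share of a per-unit tax.

Consumers pay £17; producers receive £11.5; quantity = 160.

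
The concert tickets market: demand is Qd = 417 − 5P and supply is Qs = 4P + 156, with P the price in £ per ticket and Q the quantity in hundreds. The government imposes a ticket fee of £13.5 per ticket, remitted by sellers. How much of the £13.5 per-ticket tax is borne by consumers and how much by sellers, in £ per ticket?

Before the tax: set 417 − 5P = 4P + 156 → P* = £29, Q* = 272.
With the tax collected from sellers, supply shifts: Qs = 4(P − 13.5) + 156.
Solving gives Q = 242 with consumers paying £35 and sellers receiving £21.5 (the £13.5 wedge).
Burden on consumers: £6; on sellers: £7.5. (They sum to £13.5.)
The less price-elastic side of the market bears the larger share of a per-unit tax.

Consumers bear £6 per ticket; sellers bear £7.5 per ticket.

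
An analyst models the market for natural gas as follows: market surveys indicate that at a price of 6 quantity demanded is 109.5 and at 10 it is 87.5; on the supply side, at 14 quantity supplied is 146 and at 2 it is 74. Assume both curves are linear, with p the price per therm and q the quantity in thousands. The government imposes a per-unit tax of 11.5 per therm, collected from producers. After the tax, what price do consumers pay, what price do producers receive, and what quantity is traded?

Demand slope: (87.5 − 109.5)/(10 − 6) = -5.5, so qd = 142.5 − 5.5p.
Supply slope: (74 − 146)/(2 − 14) = 6, so qs = 6p + 62.
Without the tax, 142.5 − 5.5p = 6p + 62 gives 11.5p = 80.5, so p* = 7 and q* = 104.
With the tax collected from producers, supply shifts: qs = 6(p − 11.5) + 62.
New equilibrium: consumers pay 13, producers receive 1.5, q = 71. (Wedge: pb − ps = 11.5.)

Consumers pay 13; producers receive 1.5; quantity = 71.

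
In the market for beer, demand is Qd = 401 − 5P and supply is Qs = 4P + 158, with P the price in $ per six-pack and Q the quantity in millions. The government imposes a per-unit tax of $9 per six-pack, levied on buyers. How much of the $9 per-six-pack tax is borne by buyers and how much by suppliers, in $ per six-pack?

Buyers bear $4 per six-pack; suppliers bear $5 per six-pack.

Before the tax: set 401 − 5P = 4P + 158 → P* = $27, Q* = 266.
With the tax collected from buyers, demand (in seller-price terms) shifts: Qd = 401 − 5(P + 9).
New equilibrium: buyers pay $31, suppliers receive $22, Q = 246. (Wedge: Pb − Ps = 9.)
Burden on buyers: $4; on suppliers: $5. (They sum to $9.)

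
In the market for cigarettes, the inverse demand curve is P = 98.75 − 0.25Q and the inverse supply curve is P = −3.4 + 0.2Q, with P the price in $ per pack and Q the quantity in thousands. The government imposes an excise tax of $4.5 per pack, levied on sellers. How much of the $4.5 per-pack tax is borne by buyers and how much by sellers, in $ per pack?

Buyers bear $2.5 per pack; sellers bear $2 per pack.

Inverting to Q(P) form: Qd = 395 − 4P; Qs = 5P + 17.
Without the tax, 395 − 4P = 5P + 17 gives 9P = 378, so P* = $42 and Q* = 227.
With the tax collected from sellers, supply shifts: Qs = 5(P − 4.5) + 17.
Solving gives Q = 217 with buyers paying $44.5 and sellers receiving $40 (the $4.5 wedge).
Burden on buyers: $2.5; on sellers: $2. (They sum to $4.5.)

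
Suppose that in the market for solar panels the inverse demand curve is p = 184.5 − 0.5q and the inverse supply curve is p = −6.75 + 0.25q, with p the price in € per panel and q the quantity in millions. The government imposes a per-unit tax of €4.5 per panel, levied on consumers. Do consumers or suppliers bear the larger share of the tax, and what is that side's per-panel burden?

Consumers bear the larger share: €3 per panel.

Inverting to q(p) form: qd = 369 − 2p; qs = 4p + 27.
Before the tax: set 369 − 2p = 4p + 27 → p* = €57, q* = 255.
With the tax collected from consumers, demand (in seller-price terms) shifts: qd = 369 − 2(p + 4.5).
Solving gives q = 249 with consumers paying €60 and suppliers receiving €55.5 (the €4.5 wedge).
Per-panel burden: consumers €3, suppliers €1.5.
Consumers take the larger share because demand is less price-elastic here (demand slope 2 vs supply slope 4).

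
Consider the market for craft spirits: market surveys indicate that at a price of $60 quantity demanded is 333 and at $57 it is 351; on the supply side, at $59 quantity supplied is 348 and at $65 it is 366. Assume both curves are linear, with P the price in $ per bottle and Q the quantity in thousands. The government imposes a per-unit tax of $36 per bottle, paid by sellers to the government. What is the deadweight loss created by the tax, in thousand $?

Demand slope: (351 − 333)/(57 − 60) = -6, so Qd = 693 − 6P.
Supply slope: (366 − 348)/(65 − 59) = 3, so Qs = 3P + 171.
Without the tax, 693 − 6P = 3P + 171 gives 9P = 522, so P* = $58 and Q* = 345.
With the tax collected from sellers, supply shifts: Qs = 3(P − 36) + 171.
New equilibrium: buyers pay $70, sellers receive $34, Q = 273. (Wedge: Pb − Ps = 36.)
Quantity falls by |ΔQ| = |345 − 273| = 72.
DWL = ½ · t · |ΔQ| = ½ · 36 · 72 = $1296.

Deadweight loss = $1296 thousand.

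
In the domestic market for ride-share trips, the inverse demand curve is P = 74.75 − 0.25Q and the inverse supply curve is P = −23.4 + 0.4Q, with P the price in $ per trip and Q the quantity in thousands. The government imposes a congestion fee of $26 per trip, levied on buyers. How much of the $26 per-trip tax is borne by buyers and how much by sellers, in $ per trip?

Buyers bear $10 per trip; sellers bear $16 per trip.

Rewrite in direct form: Qd = 299 − 4P and Qs = 2.5P + 58.5.
Before the tax: set 299 − 4P = 2.5P + 58.5 → P* = $37, Q* = 151.
With the tax collected from buyers, demand (in seller-price terms) shifts: Qd = 299 − 4(P + 26).
Solving gives Q = 111 with buyers paying $47 and sellers receiving $21 (the $26 wedge).
Burden on buyers: $10; on sellers: $16. (They sum to $26.)
The less price-elastic side of the market bears the larger share of a per-unit tax.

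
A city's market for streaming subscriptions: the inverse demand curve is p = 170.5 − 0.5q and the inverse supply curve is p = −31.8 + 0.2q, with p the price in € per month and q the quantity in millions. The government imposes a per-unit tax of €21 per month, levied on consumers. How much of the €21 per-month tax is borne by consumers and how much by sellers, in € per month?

Consumers bear €15 per month; sellers bear €6 per month.

Rewrite in direct form: qd = 341 − 2p and qs = 5p + 159.
Before the tax: set 341 − 2p = 5p + 159 → p* = €26, q* = 289.
With the tax collected from consumers, demand (in seller-price terms) shifts: qd = 341 − 2(p + 21).
Solving gives q = 259 with consumers paying €41 and sellers receiving €20 (the €21 wedge).
Burden on consumers: €15; on sellers: €6. (They sum to €21.)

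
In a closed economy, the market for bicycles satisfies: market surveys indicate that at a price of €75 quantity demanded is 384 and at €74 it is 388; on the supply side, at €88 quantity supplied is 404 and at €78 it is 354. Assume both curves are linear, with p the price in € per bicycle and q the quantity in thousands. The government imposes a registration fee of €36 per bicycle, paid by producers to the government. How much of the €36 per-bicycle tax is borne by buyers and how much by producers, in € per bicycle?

Buyers bear €20 per bicycle; producers bear €16 per bicycle.

Demand slope: (388 − 384)/(74 − 75) = -4, so qd = 684 − 4p.
Supply slope: (354 − 404)/(78 − 88) = 5, so qs = 5p − 36.
Without the tax, 684 − 4p = 5p − 36 gives 9p = 720, so p* = €80 and q* = 364.
With the tax collected from producers, supply shifts: qs = 5(p − 36) − 36.
New equilibrium: buyers pay €100, producers receive €64, q = 284. (Wedge: pb − ps = 36.)
Burden on buyers: €20; on producers: €16. (They sum to €36.)
The less price-elastic side of the market bears the larger share of a per-unit tax.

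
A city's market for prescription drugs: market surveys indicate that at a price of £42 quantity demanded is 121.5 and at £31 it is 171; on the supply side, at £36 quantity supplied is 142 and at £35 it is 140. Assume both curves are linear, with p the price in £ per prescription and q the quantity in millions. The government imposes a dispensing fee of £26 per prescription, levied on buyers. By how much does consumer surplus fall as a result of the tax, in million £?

Consumer surplus falls by £1008 million.

Demand slope: (171 − 121.5)/(31 − 42) = -4.5, so qd = 310.5 − 4.5p.
Supply slope: (140 − 142)/(35 − 36) = 2, so qs = 2p + 70.
Before the tax: set 310.5 − 4.5p = 2p + 70 → p* = £37, q* = 144.
With the tax collected from buyers, demand (in seller-price terms) shifts: qd = 310.5 − 4.5(p + 26).
New equilibrium: buyers pay £45, producers receive £19, q = 108. (Wedge: pb − ps = 26.)
ΔCS is the trapezoid between Q = 108 and Q = 144 of height £8: ½ · (144 + 108) · 8 = £1008.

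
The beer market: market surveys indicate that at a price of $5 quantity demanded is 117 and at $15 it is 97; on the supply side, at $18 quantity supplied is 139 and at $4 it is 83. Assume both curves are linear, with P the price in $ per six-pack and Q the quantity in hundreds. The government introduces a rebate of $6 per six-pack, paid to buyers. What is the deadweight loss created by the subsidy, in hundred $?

Demand slope: (97 − 117)/(15 − 5) = -2, so Qd = 127 − 2P.
Supply slope: (83 − 139)/(4 − 18) = 4, so Qs = 4P + 67.
Before the subsidy: set 127 − 2P = 4P + 67 → P* = $10, Q* = 107.
With a per-unit subsidy paid to buyers, each effectively pays P − 6, so demand becomes Qd = 127 − 2(P − 6).
Solving gives Q = 115 with buyers paying $6 and suppliers receiving $12 (the $6 wedge).
Quantity rises by |ΔQ| = |107 − 115| = 8.
DWL = ½ · t · |ΔQ| = ½ · 6 · 8 = $24.

Deadweight loss = $24 hundred.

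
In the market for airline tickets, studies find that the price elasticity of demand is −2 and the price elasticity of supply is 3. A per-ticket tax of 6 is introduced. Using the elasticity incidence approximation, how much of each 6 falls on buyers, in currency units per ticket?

Incidence ratio: buyers' share ≈ εs / (εs + |εd|) = 3 / (3 + 2) = 0.6.
So buyers bear ≈ 0.6 × 6 = 3.6; suppliers bear 2.4.

Buyers bear ≈ 3.6 per ticket.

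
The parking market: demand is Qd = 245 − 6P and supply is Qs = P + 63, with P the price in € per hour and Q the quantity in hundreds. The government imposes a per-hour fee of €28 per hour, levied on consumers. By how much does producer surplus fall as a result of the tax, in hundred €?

Before the tax: set 245 − 6P = P + 63 → P* = €26, Q* = 89.
With the tax collected from consumers, demand (in seller-price terms) shifts: Qd = 245 − 6(P + 28).
Solving gives Q = 65 with consumers paying €30 and sellers receiving €2 (the €28 wedge).
ΔPS is the trapezoid between Q = 65 and Q = 89 of height €24: ½ · (89 + 65) · 24 = €1848.

Producer surplus falls by €1848 hundred.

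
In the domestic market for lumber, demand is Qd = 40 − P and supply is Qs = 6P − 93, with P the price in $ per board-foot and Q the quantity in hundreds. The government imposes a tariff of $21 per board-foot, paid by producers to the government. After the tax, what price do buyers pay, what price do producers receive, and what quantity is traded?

Buyers pay $37; producers receive $16; quantity = 3.

Without the tax, 40 − P = 6P − 93 gives 7P = 133, so P* = $19 and Q* = 21.
With the tax collected from producers, supply shifts: Qs = 6(P − 21) − 93.
New equilibrium: buyers pay $37, producers receive $16, Q = 3. (Wedge: Pb − Ps = 21.)
The less price-elastic side of the market bears the larger share of a per-unit tax.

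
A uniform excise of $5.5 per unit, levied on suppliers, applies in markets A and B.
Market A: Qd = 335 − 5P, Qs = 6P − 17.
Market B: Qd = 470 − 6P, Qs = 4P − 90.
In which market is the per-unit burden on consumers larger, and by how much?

Market A: pre-tax P* = $32, Q* = 175; post-tax Q = 160; per-unit burden on consumers = $3.
Market B: pre-tax P* = $56, Q* = 134; post-tax Q = 120.8; per-unit burden on consumers = $2.2.
Difference: $3 vs $2.2 → market A is larger by $0.8.

Market A, by $0.8.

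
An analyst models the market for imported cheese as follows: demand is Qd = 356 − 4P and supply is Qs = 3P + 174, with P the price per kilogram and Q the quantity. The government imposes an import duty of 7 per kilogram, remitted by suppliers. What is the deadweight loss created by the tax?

Before the tax: set 356 − 4P = 3P + 174 → P* = 26, Q* = 252.
With the tax collected from suppliers, supply shifts: Qs = 3(P − 7) + 174.
Solving gives Q = 240 with buyers paying 29 and suppliers receiving 22 (the 7 wedge).
Quantity falls by |ΔQ| = |252 − 240| = 12.
DWL = ½ · t · |ΔQ| = ½ · 7 · 12 = 42.

Deadweight loss = 42.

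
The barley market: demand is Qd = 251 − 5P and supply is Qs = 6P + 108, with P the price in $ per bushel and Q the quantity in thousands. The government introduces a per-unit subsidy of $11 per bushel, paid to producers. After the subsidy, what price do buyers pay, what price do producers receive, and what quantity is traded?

Before the subsidy: set 251 − 5P = 6P + 108 → P* = $13, Q* = 186.
With a per-unit subsidy paid to producers, each receives P + 11 per unit sold, so supply becomes Qs = 6(P + 11) + 108.
Solving gives Q = 216 with buyers paying $7 and producers receiving $18 (the $11 wedge).

Buyers pay $7; producers receive $18; quantity = 216.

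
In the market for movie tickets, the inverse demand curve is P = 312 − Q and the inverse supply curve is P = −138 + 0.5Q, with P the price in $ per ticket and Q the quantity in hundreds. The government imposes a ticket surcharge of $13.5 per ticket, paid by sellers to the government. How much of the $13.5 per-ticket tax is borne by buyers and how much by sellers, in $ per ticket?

Buyers bear $9 per ticket; sellers bear $4.5 per ticket.

Inverting to Q(P) form: Qd = 312 − P; Qs = 2P + 276.
Before the tax: set 312 − P = 2P + 276 → P* = $12, Q* = 300.
With the tax collected from sellers, supply shifts: Qs = 2(P − 13.5) + 276.
New equilibrium: buyers pay $21, sellers receive $7.5, Q = 291. (Wedge: Pb − Ps = 13.5.)
Burden on buyers: $9; on sellers: $4.5. (They sum to $13.5.)
The less price-elastic side of the market bears the larger share of a per-unit tax.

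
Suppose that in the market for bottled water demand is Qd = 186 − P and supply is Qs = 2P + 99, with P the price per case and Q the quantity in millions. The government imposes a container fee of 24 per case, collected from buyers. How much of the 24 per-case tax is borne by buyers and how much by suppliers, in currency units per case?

Without the tax, 186 − P = 2P + 99 gives 3P = 87, so P* = 29 and Q* = 157.
With the tax collected from buyers, demand (in seller-price terms) shifts: Qd = 186 − (P + 24).
Solving gives Q = 141 with buyers paying 45 and suppliers receiving 21 (the 24 wedge).
Burden on buyers: 16; on suppliers: 8. (They sum to 24.)
The less price-elastic side of the market bears the larger share of a per-unit tax.

Buyers bear 16 per case; suppliers bear 8 per case.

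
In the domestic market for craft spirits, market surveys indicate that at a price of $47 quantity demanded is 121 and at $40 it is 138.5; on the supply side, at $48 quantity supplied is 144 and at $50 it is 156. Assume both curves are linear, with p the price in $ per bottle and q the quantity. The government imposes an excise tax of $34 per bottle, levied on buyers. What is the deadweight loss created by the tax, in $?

Deadweight loss = $1020.

Demand slope: (138.5 − 121)/(40 − 47) = -2.5, so qd = 238.5 − 2.5p.
Supply slope: (156 − 144)/(50 − 48) = 6, so qs = 6p − 144.
Before the tax: set 238.5 − 2.5p = 6p − 144 → p* = $45, q* = 126.
With the tax collected from buyers, demand (in seller-price terms) shifts: qd = 238.5 − 2.5(p + 34).
New equilibrium: buyers pay $69, suppliers receive $35, q = 66. (Wedge: pb − ps = 34.)
Quantity falls by |ΔQ| = |126 − 66| = 60.
DWL = ½ · t · |ΔQ| = ½ · 34 · 60 = $1020.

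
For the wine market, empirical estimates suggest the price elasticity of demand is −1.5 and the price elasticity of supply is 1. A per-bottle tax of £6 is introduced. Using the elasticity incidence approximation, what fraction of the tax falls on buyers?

Buyers' share ≈ 0.4.

Incidence ratio: buyers' share ≈ εs / (εs + |εd|) = 1 / (1 + 1.5) = 0.4.
Supply is the less elastic side, so buyers bear the smaller share.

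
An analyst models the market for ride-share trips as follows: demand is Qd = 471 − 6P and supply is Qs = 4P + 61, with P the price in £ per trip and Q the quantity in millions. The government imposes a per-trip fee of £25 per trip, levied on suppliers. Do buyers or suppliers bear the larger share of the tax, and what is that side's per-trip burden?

Without the tax, 471 − 6P = 4P + 61 gives 10P = 410, so P* = £41 and Q* = 225.
With the tax collected from suppliers, supply shifts: Qs = 4(P − 25) + 61.
New equilibrium: buyers pay £51, suppliers receive £26, Q = 165. (Wedge: Pb − Ps = 25.)
Per-trip burden: buyers £10, suppliers £15.
Suppliers take the larger share because supply is less price-elastic here (demand slope 6 vs supply slope 4).
The less price-elastic side of the market bears the larger share of a per-unit tax.

Suppliers bear the larger share: £15 per trip.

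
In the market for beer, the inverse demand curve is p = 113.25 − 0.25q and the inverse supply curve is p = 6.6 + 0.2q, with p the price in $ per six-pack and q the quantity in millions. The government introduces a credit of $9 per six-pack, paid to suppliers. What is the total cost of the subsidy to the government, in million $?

Government outlay = $2313 million.

Rewrite in direct form: qd = 453 − 4p and qs = 5p − 33.
Without the subsidy, 453 − 4p = 5p − 33 gives 9p = 486, so p* = $54 and q* = 237.
With a per-unit subsidy paid to suppliers, each receives p + 9 per unit sold, so supply becomes qs = 5(p + 9) − 33.
Solving gives q = 257 with consumers paying $49 and suppliers receiving $58 (the $9 wedge).
Outlay = t · Q = 9 · 257 = $2313.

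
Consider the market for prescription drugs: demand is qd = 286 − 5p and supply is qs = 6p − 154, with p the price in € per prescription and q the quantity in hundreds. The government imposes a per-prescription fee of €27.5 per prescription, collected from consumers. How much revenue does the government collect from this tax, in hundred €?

Before the tax: set 286 − 5p = 6p − 154 → p* = €40, q* = 86.
With the tax collected from consumers, demand (in seller-price terms) shifts: qd = 286 − 5(p + 27.5).
New equilibrium: consumers pay €55, producers receive €27.5, q = 11. (Wedge: pb − ps = 27.5.)
Revenue = t · Q = 27.5 · 11 = €302.5.

Tax revenue = €302.5 hundred.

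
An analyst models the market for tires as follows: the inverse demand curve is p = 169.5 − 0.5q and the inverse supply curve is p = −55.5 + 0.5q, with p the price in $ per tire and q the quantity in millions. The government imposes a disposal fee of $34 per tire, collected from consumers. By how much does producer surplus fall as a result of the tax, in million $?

Inverting to q(p) form: qd = 339 − 2p; qs = 2p + 111.
Before the tax: set 339 − 2p = 2p + 111 → p* = $57, q* = 225.
With the tax collected from consumers, demand (in seller-price terms) shifts: qd = 339 − 2(p + 34).
Solving gives q = 191 with consumers paying $74 and suppliers receiving $40 (the $34 wedge).
ΔPS is the trapezoid between Q = 191 and Q = 225 of height $17: ½ · (225 + 191) · 17 = $3536.

Producer surplus falls by $3536 million.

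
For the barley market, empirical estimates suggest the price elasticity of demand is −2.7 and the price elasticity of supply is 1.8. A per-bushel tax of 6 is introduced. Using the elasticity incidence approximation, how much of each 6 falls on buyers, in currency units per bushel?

Buyers bear ≈ 2.4 per bushel.

Incidence ratio: buyers' share ≈ εs / (εs + |εd|) = 1.8 / (1.8 + 2.7) = 0.4.
So buyers bear ≈ 0.4 × 6 = 2.4; sellers bear 3.6.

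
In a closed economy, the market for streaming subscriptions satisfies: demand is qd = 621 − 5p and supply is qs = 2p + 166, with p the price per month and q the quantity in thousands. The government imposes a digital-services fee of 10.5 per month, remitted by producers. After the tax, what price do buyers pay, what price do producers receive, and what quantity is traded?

Buyers pay 68; producers receive 57.5; quantity = 281.

Without the tax, 621 − 5p = 2p + 166 gives 7p = 455, so p* = 65 and q* = 296.
With the tax collected from producers, supply shifts: qs = 2(p − 10.5) + 166.
New equilibrium: buyers pay 68, producers receive 57.5, q = 281. (Wedge: pb − ps = 10.5.)
The less price-elastic side of the market bears the larger share of a per-unit tax.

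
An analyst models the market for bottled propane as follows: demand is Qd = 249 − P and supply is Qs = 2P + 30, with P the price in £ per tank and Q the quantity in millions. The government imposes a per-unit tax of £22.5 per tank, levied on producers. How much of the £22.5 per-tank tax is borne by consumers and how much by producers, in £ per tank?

Consumers bear £15 per tank; producers bear £7.5 per tank.

Without the tax, 249 − P = 2P + 30 gives 3P = 219, so P* = £73 and Q* = 176.
With the tax collected from producers, supply shifts: Qs = 2(P − 22.5) + 30.
New equilibrium: consumers pay £88, producers receive £65.5, Q = 161. (Wedge: Pb − Ps = 22.5.)
Burden on consumers: £15; on producers: £7.5. (They sum to £22.5.)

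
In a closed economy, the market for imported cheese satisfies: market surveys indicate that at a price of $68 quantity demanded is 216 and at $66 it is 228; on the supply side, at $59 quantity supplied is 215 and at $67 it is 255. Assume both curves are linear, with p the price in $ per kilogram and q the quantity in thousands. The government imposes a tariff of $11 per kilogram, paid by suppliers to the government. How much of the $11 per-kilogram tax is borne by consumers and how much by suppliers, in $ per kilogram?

Consumers bear $5 per kilogram; suppliers bear $6 per kilogram.

Demand slope: (228 − 216)/(66 − 68) = -6, so qd = 624 − 6p.
Supply slope: (255 − 215)/(67 − 59) = 5, so qs = 5p − 80.
Without the tax, 624 − 6p = 5p − 80 gives 11p = 704, so p* = $64 and q* = 240.
With the tax collected from suppliers, supply shifts: qs = 5(p − 11) − 80.
New equilibrium: consumers pay $69, suppliers receive $58, q = 210. (Wedge: pb − ps = 11.)
Burden on consumers: $5; on suppliers: $6. (They sum to $11.)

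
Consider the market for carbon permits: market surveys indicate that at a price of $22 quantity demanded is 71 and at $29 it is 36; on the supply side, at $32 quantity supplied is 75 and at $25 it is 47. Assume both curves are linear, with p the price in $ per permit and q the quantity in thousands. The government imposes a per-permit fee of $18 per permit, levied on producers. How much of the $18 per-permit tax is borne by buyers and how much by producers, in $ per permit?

Demand slope: (36 − 71)/(29 − 22) = -5, so qd = 181 − 5p.
Supply slope: (47 − 75)/(25 − 32) = 4, so qs = 4p − 53.
Without the tax, 181 − 5p = 4p − 53 gives 9p = 234, so p* = $26 and q* = 51.
With the tax collected from producers, supply shifts: qs = 4(p − 18) − 53.
Solving gives q = 11 with buyers paying $34 and producers receiving $16 (the $18 wedge).
Burden on buyers: $8; on producers: $10. (They sum to $18.)
The less price-elastic side of the market bears the larger share of a per-unit tax.

Buyers bear $8 per permit; producers bear $10 per permit.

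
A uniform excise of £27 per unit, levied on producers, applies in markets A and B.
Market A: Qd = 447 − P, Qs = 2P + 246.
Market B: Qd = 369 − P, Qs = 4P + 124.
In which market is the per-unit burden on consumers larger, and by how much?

Market A: pre-tax P* = £67, Q* = 380; post-tax Q = 362; per-unit burden on consumers = £18.
Market B: pre-tax P* = £49, Q* = 320; post-tax Q = 298.4; per-unit burden on consumers = £21.6.
Difference: £18 vs £21.6 → market B is larger by £3.6.

Market B, by £3.6.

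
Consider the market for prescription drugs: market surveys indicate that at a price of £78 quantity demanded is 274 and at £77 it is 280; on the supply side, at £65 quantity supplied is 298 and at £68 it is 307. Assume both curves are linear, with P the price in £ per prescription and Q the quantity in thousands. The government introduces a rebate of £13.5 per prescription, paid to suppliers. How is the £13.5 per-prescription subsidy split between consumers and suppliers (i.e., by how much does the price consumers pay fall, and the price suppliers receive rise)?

Consumers gain £4.5 per prescription; suppliers gain £9 per prescription.

Demand slope: (280 − 274)/(77 − 78) = -6, so Qd = 742 − 6P.
Supply slope: (307 − 298)/(68 − 65) = 3, so Qs = 3P + 103.
Without the subsidy, 742 − 6P = 3P + 103 gives 9P = 639, so P* = £71 and Q* = 316.
With a per-unit subsidy paid to suppliers, each receives P + 13.5 per unit sold, so supply becomes Qs = 3(P + 13.5) + 103.
New equilibrium: consumers pay £66.5, suppliers receive £80, Q = 343. (Wedge: Pb − Ps = −13.5.)
Gain to consumers: £4.5; to suppliers: £9. (They sum to £13.5.)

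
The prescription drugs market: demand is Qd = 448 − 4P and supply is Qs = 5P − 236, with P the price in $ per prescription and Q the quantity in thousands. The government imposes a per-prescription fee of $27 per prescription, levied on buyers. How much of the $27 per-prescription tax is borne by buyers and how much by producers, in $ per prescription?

Buyers bear $15 per prescription; producers bear $12 per prescription.

Before the tax: set 448 − 4P = 5P − 236 → P* = $76, Q* = 144.
With the tax collected from buyers, demand (in seller-price terms) shifts: Qd = 448 − 4(P + 27).
Solving gives Q = 84 with buyers paying $91 and producers receiving $64 (the $27 wedge).
Burden on buyers: $15; on producers: $12. (They sum to $27.)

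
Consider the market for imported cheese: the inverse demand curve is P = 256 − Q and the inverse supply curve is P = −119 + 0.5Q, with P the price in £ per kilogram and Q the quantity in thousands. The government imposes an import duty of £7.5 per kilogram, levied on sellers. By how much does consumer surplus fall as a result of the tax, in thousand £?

Consumer surplus falls by £1237.5 thousand.

Inverting to Q(P) form: Qd = 256 − P; Qs = 2P + 238.
Without the tax, 256 − P = 2P + 238 gives 3P = 18, so P* = £6 and Q* = 250.
With the tax collected from sellers, supply shifts: Qs = 2(P − 7.5) + 238.
New equilibrium: buyers pay £11, sellers receive £3.5, Q = 245. (Wedge: Pb − Ps = 7.5.)
ΔCS is the trapezoid between Q = 245 and Q = 250 of height £5: ½ · (250 + 245) · 5 = £1237.5.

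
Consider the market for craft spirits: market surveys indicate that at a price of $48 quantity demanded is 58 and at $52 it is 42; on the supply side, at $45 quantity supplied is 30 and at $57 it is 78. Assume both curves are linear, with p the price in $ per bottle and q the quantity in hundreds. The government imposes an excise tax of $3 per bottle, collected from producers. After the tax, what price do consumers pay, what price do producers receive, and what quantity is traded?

Demand slope: (42 − 58)/(52 − 48) = -4, so qd = 250 − 4p.
Supply slope: (78 − 30)/(57 − 45) = 4, so qs = 4p − 150.
Before the tax: set 250 − 4p = 4p − 150 → p* = $50, q* = 50.
With the tax collected from producers, supply shifts: qs = 4(p − 3) − 150.
New equilibrium: consumers pay $51.5, producers receive $48.5, q = 44. (Wedge: pb − ps = 3.)
The less price-elastic side of the market bears the larger share of a per-unit tax.

Consumers pay $51.5; producers receive $48.5; quantity = 44.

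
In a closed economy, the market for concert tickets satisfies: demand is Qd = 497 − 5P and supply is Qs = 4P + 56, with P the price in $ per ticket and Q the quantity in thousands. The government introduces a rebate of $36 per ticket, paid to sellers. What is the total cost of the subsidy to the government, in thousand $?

Without the subsidy, 497 − 5P = 4P + 56 gives 9P = 441, so P* = $49 and Q* = 252.
With a per-unit subsidy paid to sellers, each receives P + 36 per unit sold, so supply becomes Qs = 4(P + 36) + 56.
Solving gives Q = 332 with buyers paying $33 and sellers receiving $69 (the $36 wedge).
Outlay = t · Q = 36 · 332 = $11952.

Government outlay = $11952 thousand.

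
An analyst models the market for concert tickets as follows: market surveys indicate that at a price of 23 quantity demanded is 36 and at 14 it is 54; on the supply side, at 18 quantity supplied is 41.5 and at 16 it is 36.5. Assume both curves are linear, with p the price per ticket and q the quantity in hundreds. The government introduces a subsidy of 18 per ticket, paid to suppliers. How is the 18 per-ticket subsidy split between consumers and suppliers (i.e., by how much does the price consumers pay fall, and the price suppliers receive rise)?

Consumers gain 10 per ticket; suppliers gain 8 per ticket.

Demand slope: (54 − 36)/(14 − 23) = -2, so qd = 82 − 2p.
Supply slope: (36.5 − 41.5)/(16 − 18) = 2.5, so qs = 2.5p − 3.5.
Without the subsidy, 82 − 2p = 2.5p − 3.5 gives 4.5p = 85.5, so p* = 19 and q* = 44.
With a per-unit subsidy paid to suppliers, each receives p + 18 per unit sold, so supply becomes qs = 2.5(p + 18) − 3.5.
New equilibrium: consumers pay 9, suppliers receive 27, q = 64. (Wedge: pb − ps = −18.)
Gain to consumers: 10; to suppliers: 8. (They sum to 18.)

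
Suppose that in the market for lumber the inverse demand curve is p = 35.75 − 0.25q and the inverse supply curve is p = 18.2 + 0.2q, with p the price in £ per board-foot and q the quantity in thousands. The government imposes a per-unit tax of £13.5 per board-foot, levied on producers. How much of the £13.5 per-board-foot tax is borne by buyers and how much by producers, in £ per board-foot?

Inverting to q(p) form: qd = 143 − 4p; qs = 5p − 91.
Before the tax: set 143 − 4p = 5p − 91 → p* = £26, q* = 39.
With the tax collected from producers, supply shifts: qs = 5(p − 13.5) − 91.
New equilibrium: buyers pay £33.5, producers receive £20, q = 9. (Wedge: pb − ps = 13.5.)
Burden on buyers: £7.5; on producers: £6. (They sum to £13.5.)

Buyers bear £7.5 per board-foot; producers bear £6 per board-foot.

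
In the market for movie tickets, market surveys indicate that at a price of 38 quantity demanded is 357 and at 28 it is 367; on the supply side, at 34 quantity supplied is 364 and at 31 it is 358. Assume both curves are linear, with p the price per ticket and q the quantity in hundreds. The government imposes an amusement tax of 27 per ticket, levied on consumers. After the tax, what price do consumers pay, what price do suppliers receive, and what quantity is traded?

Demand slope: (367 − 357)/(28 − 38) = -1, so qd = 395 − p.
Supply slope: (358 − 364)/(31 − 34) = 2, so qs = 2p + 296.
Without the tax, 395 − p = 2p + 296 gives 3p = 99, so p* = 33 and q* = 362.
With the tax collected from consumers, demand (in seller-price terms) shifts: qd = 395 − (p + 27).
Solving gives q = 344 with consumers paying 51 and suppliers receiving 24 (the 27 wedge).

Consumers pay 51; suppliers receive 24; quantity = 344.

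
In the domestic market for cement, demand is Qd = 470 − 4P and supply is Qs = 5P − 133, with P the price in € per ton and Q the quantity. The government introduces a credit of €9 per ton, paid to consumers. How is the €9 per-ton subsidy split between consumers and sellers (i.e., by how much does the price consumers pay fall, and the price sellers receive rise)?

Consumers gain €5 per ton; sellers gain €4 per ton.

Without the subsidy, 470 − 4P = 5P − 133 gives 9P = 603, so P* = €67 and Q* = 202.
With a per-unit subsidy paid to consumers, each effectively pays P − 9, so demand becomes Qd = 470 − 4(P − 9).
Solving gives Q = 222 with consumers paying €62 and sellers receiving €71 (the €9 wedge).
Gain to consumers: €5; to sellers: €4. (They sum to €9.)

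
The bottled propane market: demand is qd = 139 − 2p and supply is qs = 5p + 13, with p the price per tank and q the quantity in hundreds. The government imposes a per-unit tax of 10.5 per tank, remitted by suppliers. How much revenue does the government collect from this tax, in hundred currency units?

Without the tax, 139 − 2p = 5p + 13 gives 7p = 126, so p* = 18 and q* = 103.
With the tax collected from suppliers, supply shifts: qs = 5(p − 10.5) + 13.
Solving gives q = 88 with buyers paying 25.5 and suppliers receiving 15 (the 10.5 wedge).
Revenue = t · Q = 10.5 · 88 = 924.

Tax revenue = 924 hundred.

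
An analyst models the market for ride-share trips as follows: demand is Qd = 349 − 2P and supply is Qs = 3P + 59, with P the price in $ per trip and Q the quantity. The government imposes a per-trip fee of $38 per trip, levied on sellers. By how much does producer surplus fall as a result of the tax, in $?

Producer surplus falls by $3195.04.

Without the tax, 349 − 2P = 3P + 59 gives 5P = 290, so P* = $58 and Q* = 233.
With the tax collected from sellers, supply shifts: Qs = 3(P − 38) + 59.
Solving gives Q = 187.4 with consumers paying $80.8 and sellers receiving $42.8 (the $38 wedge).
ΔPS is the trapezoid between Q = 187.4 and Q = 233 of height $15.2: ½ · (233 + 187.4) · 15.2 = $3195.04.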